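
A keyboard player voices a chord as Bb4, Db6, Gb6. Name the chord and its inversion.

Gb major, first inversion

Reducing to letter names: Bb, Db, Gb. These stack in thirds as Gb–Bb–Db — a Gb major triad.
The lowest note is Bb, the third of the chord, so this is first inversion (figured bass 6).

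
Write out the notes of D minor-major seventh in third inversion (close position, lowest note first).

D minor-major seventh is D–F–A–C#. Third inversion puts the seventh (C#) in the bass, with the remaining tones above: C#, D, F, A.

C#, D, F, A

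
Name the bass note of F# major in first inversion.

The third of F# major (F#–A#–C#) is A#; that is the bass in first inversion.

A#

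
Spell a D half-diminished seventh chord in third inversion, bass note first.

Spelling D half-diminished seventh: D–F–Ab–C. In third inversion the seventh is bass, giving C, D, F, Ab from the bottom.

C, D, F, Ab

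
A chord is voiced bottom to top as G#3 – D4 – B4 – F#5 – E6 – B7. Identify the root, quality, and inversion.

The distinct note names are G#, D, B, F#, E. Stacked in thirds they read E–G#–B–D–F#, which is a dominant ninth chord on E.
With the third (G#) in the bass, the chord is in first inversion.

E dominant ninth, first inversion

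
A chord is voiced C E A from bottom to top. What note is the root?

A

Reordering C, E, A into stacked thirds gives A–C–E; the bottom of that stack, A, is the root.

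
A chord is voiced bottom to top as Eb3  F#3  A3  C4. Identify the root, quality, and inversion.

The distinct note names are Eb, F#, A, C. Stacked in thirds they read F#–A–C–Eb, which is a diminished seventh chord on F#.
With the seventh (Eb) in the bass, the chord is in third inversion (figured bass 4/2).

F# diminished seventh, third inversion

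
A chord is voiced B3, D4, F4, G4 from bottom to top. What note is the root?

The distinct letter names are B, D, F, G. Arranged as a stack of thirds they read G–B–D–F, so G is the root (a G dominant seventh chord).

G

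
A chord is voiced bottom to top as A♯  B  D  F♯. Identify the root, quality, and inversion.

The distinct note names are A#, B, D, F#. Stacked in thirds they read B–D–F#–A#, which is a minor-major seventh chord on B.
The lowest note is A#, the seventh of the chord, so this is third inversion (figured bass 4/2).

B minor-major seventh, third inversion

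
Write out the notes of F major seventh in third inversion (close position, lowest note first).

E, F, A, C

Spelling F major seventh: F–A–C–E. In third inversion the seventh is bass, giving E, F, A, C from the bottom.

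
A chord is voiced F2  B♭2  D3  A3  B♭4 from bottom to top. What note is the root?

Reordering F, Bb, D, A into stacked thirds gives Bb–D–F–A; the bottom of that stack, Bb, is the root.

Bb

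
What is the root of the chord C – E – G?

C, E, G are the tones of a C major triad (C–E–G), making C the root.

C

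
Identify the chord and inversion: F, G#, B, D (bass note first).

G# diminished seventh, third inversion

The distinct note names are F, G#, B, D. Stacked in thirds they read G#–B–D–F, which is a diminished seventh chord on G#.
The lowest note is F, the seventh of the chord, so this is third inversion (figured bass 4/2).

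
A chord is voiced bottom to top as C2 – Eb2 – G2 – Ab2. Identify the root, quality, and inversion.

Ab major seventh, first inversion

The distinct note names are C, Eb, G, Ab. Stacked in thirds they read Ab–C–Eb–G, which is a major seventh chord on Ab.
The lowest note is C, the third of the chord, so this is first inversion (figured bass 6/5).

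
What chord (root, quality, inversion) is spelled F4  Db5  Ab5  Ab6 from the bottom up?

The pitch classes F, Db, Ab arrange in thirds as Db–F–Ab: a Db major triad.
With the third (F) in the bass, the chord is in first inversion (figured bass 6).

Db major, first inversion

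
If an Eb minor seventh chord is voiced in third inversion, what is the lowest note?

Db

Eb minor seventh is Eb–Gb–Bb–Db. Third inversion places the seventh in the bass: Db.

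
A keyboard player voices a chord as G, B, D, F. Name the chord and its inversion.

G dominant seventh, root position

Reducing to letter names: G, B, D, F. These stack in thirds as G–B–D–F — a G dominant seventh chord.
G is the root of G dominant seventh; root in the bass means root position (figured bass 7).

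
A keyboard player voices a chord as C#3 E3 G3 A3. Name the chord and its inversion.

Reducing to letter names: C#, E, G, A. These stack in thirds as A–C#–E–G — an A dominant seventh chord.
C# is the third of A dominant seventh; third in the bass means first inversion (figured bass 6/5).

A dominant seventh, first inversion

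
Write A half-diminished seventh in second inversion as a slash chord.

Aø7/Eb

Second inversion of A half-diminished seventh has the fifth (Eb) in the bass. As a slash chord: Aø7/Eb.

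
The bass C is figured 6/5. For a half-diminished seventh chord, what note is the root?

The figures 6/5 mean the third of the chord is in the bass. If C is the third of a half-diminished seventh chord, the root is A (chord tones A–C–Eb–G).

A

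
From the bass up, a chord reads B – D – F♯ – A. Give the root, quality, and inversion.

B minor seventh, root position

The distinct note names are B, D, F#, A. Stacked in thirds they read B–D–F#–A, which is a minor seventh chord on B.
B is the root of B minor seventh; root in the bass means root position (figured bass 7).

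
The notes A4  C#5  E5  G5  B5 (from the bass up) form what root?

A

Reordering A, C#, E, G, B into stacked thirds gives A–C#–E–G–B; the bottom of that stack, A, is the root.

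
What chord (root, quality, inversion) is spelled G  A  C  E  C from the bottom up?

A minor seventh, third inversion

The distinct note names are G, A, C, E. Stacked in thirds they read A–C–E–G, which is a minor seventh chord on A.
The lowest note is G, the seventh of the chord, so this is third inversion (figured bass 4/2).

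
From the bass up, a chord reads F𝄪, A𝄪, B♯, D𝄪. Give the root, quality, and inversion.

Reducing to letter names: F##, A##, B#, D##. These stack in thirds as B#–D##–F##–A## — a B# major seventh chord.
F## is the fifth of B# major seventh; fifth in the bass means second inversion (figured bass 4/3).

B# major seventh, second inversion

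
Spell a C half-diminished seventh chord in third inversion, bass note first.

Bb, C, Eb, Gb

C half-diminished seventh is C–Eb–Gb–Bb. Third inversion puts the seventh (Bb) in the bass, with the remaining tones above: Bb, C, Eb, Gb.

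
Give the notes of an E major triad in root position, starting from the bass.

E, G#, B

Spelling E major: E–G#–B. In root position the root is bass, giving E, G#, B from the bottom.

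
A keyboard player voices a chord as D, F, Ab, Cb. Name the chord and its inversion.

D diminished seventh, root position

The distinct note names are D, F, Ab, Cb. Stacked in thirds they read D–F–Ab–Cb, which is a diminished seventh chord on D.
With the root (D) in the bass, the chord is in root position (figured bass 7).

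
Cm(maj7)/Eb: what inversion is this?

Cm(maj7)/Eb means C minor-major seventh with Eb in the bass. Eb is the third of C minor-major seventh (C–Eb–G–B), so this is first inversion.

first inversion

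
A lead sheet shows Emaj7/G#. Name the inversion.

Emaj7/G# means E major seventh with G# in the bass. G# is the third of E major seventh (E–G#–B–D#), so this is first inversion.

first inversion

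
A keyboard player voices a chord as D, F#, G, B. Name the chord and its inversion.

G major seventh, second inversion

Reducing to letter names: D, F#, G, B. These stack in thirds as G–B–D–F# — a G major seventh chord.
The lowest note is D, the fifth of the chord, so this is second inversion (figured bass 4/3).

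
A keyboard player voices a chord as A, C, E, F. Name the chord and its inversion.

F major seventh, first inversion

Reducing to letter names: A, C, E, F. These stack in thirds as F–A–C–E — an F major seventh chord.
With the third (A) in the bass, the chord is in first inversion (figured bass 6/5).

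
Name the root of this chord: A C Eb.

The distinct letter names are A, C, Eb. Arranged as a stack of thirds they read A–C–Eb, so A is the root (an A diminished triad).

A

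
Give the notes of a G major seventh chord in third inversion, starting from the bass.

F#, G, B, D

Spelling G major seventh: G–B–D–F#. In third inversion the seventh is bass, giving F#, G, B, D from the bottom.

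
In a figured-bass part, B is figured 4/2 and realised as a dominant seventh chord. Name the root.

The figures 4/2 mean the seventh of the chord is in the bass. If B is the seventh of a dominant seventh chord, the root is C# (chord tones C#–E#–G#–B).

C#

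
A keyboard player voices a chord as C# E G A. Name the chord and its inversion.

A dominant seventh, first inversion

Reducing to letter names: C#, E, G, A. These stack in thirds as A–C#–E–G — an A dominant seventh chord.
With the third (C#) in the bass, the chord is in first inversion (figured bass 6/5).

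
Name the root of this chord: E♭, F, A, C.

F

Reordering Eb, F, A, C into stacked thirds gives F–A–C–Eb; the bottom of that stack, F, is the root.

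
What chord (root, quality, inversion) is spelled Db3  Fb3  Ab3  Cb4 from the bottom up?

Reducing to letter names: Db, Fb, Ab, Cb. These stack in thirds as Db–Fb–Ab–Cb — a Db minor seventh chord.
The lowest note is Db, the root of the chord, so this is root position (figured bass 7).

Db minor seventh, root position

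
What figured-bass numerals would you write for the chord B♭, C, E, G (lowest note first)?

4/2

The notes Bb, C, E, G stack in thirds as C–E–G–Bb — a C dominant seventh chord. The bass Bb is the seventh, so this is third inversion: figured 4/2.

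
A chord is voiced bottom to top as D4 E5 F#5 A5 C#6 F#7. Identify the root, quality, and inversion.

The distinct note names are D, E, F#, A, C#. Stacked in thirds they read D–F#–A–C#–E, which is a major ninth chord on D.
The lowest note is D, the root of the chord, so this is root position.

D major ninth, root position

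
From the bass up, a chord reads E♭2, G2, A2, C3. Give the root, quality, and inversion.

A half-diminished seventh, second inversion

The pitch classes Eb, G, A, C arrange in thirds as A–C–Eb–G: an A half-diminished seventh chord.
The lowest note is Eb, the fifth of the chord, so this is second inversion (figured bass 4/3).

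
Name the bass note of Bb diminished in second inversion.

The fifth of Bb diminished (Bb–Db–Fb) is Fb; that is the bass in second inversion.

Fb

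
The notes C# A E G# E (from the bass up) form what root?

A

Reordering C#, A, E, G# into stacked thirds gives A–C#–E–G#; the bottom of that stack, A, is the root.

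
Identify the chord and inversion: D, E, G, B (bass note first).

E minor seventh, third inversion

The pitch classes D, E, G, B arrange in thirds as E–G–B–D: an E minor seventh chord.
The lowest note is D, the seventh of the chord, so this is third inversion (figured bass 4/2).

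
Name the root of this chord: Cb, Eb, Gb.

Cb, Eb, Gb are the tones of a Cb major triad (Cb–Eb–Gb), making Cb the root.

Cb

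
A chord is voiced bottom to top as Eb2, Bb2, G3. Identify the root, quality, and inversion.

Reducing to letter names: Eb, Bb, G. These stack in thirds as Eb–G–Bb — an Eb major triad.
Eb is the root of Eb major; root in the bass means root position (figured bass 5/3).

Eb major, root position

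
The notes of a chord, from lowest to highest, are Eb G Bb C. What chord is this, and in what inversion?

The distinct note names are Eb, G, Bb, C. Stacked in thirds they read C–Eb–G–Bb, which is a minor seventh chord on C.
With the third (Eb) in the bass, the chord is in first inversion (figured bass 6/5).

C minor seventh, first inversion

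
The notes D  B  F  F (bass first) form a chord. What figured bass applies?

6

The notes D, B, F stack in thirds as B–D–F — a B diminished triad. The bass D is the third, so this is first inversion: figured 6.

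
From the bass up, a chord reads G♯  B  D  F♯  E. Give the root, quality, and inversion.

E dominant ninth, first inversion

The pitch classes G#, B, D, F#, E arrange in thirds as E–G#–B–D–F#: an E dominant ninth chord.
The lowest note is G#, the third of the chord, so this is first inversion.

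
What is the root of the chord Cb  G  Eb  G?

Cb

Cb, G, Eb are the tones of a Cb augmented triad (Cb–Eb–G), making Cb the root.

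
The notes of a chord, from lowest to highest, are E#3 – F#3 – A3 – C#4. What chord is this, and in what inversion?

The pitch classes E#, F#, A, C# arrange in thirds as F#–A–C#–E#: an F# minor-major seventh chord.
E# is the seventh of F# minor-major seventh; seventh in the bass means third inversion (figured bass 4/2).

F# minor-major seventh, third inversion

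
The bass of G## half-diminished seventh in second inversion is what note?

The fifth of G## half-diminished seventh (G##–B#–D#–F##) is D#; that is the bass in second inversion.

D#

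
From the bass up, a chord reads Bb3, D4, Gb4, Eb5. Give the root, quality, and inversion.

Eb minor-major seventh, second inversion

The distinct note names are Bb, D, Gb, Eb. Stacked in thirds they read Eb–Gb–Bb–D, which is a minor-major seventh chord on Eb.
With the fifth (Bb) in the bass, the chord is in second inversion (figured bass 4/3).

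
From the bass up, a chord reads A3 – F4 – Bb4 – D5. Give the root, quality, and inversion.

Bb major seventh, third inversion

The pitch classes A, F, Bb, D arrange in thirds as Bb–D–F–A: a Bb major seventh chord.
A is the seventh of Bb major seventh; seventh in the bass means third inversion (figured bass 4/2).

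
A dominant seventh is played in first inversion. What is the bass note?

In first inversion the third is lowest. For A dominant seventh (A–C#–E–G) that is C#.

C#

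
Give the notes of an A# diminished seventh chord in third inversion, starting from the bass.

G, A#, C#, E

A# diminished seventh is A#–C#–E–G. Third inversion puts the seventh (G) in the bass, with the remaining tones above: G, A#, C#, E.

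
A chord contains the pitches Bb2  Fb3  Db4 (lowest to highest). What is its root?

Reordering Bb, Fb, Db into stacked thirds gives Bb–Db–Fb; the bottom of that stack, Bb, is the root.

Bb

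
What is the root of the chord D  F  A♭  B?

B

The distinct letter names are D, F, Ab, B. Arranged as a stack of thirds they read B–D–F–Ab, so B is the root (a B diminished seventh chord).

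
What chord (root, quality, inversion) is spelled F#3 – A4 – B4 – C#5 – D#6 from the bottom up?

The pitch classes F#, A, B, C#, D# arrange in thirds as B–D#–F#–A–C#: a B dominant ninth chord.
The lowest note is F#, the fifth of the chord, so this is second inversion.

B dominant ninth, second inversion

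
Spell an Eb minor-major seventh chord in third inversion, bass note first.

Spelling Eb minor-major seventh: Eb–Gb–Bb–D. In third inversion the seventh is bass, giving D, Eb, Gb, Bb from the bottom.

D, Eb, Gb, Bb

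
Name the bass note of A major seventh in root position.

A

The root of A major seventh (A–C#–E–G#) is A; that is the bass in root position.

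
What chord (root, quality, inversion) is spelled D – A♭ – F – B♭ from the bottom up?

Reducing to letter names: D, Ab, F, Bb. These stack in thirds as Bb–D–F–Ab — a Bb dominant seventh chord.
The lowest note is D, the third of the chord, so this is first inversion (figured bass 6/5).

Bb dominant seventh, first inversion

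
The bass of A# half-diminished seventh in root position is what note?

A#

In root position the root is lowest. For A# half-diminished seventh (A#–C#–E–G#) that is A#.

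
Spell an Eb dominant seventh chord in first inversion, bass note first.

G, Bb, Db, Eb

The chord tones are Eb–G–Bb–Db. With the third (G) lowest for first inversion: G, Bb, Db, Eb.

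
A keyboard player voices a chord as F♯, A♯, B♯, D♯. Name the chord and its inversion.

B# half-diminished seventh, second inversion

The distinct note names are F#, A#, B#, D#. Stacked in thirds they read B#–D#–F#–A#, which is a half-diminished seventh chord on B#.
With the fifth (F#) in the bass, the chord is in second inversion (figured bass 4/3).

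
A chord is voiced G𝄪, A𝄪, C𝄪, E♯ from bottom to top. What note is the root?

G##, A##, C##, E# are the tones of an A## half-diminished seventh chord (A##–C##–E#–G##), making A## the root.

A##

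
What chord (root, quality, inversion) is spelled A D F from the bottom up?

D minor, second inversion

The pitch classes A, D, F arrange in thirds as D–F–A: a D minor triad.
With the fifth (A) in the bass, the chord is in second inversion (figured bass 6/4).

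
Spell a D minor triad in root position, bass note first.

D, F, A

The chord tones are D–F–A. With the root (D) lowest for root position: D, F, A.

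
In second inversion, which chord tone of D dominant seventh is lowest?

A

In second inversion the fifth is lowest. For D dominant seventh (D–F#–A–C) that is A.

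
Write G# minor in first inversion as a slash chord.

First inversion of G# minor has the third (B) in the bass. As a slash chord: G#m/B.

G#m/B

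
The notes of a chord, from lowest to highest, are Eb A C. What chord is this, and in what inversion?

A diminished, second inversion

The distinct note names are Eb, A, C. Stacked in thirds they read A–C–Eb, which is a diminished triad on A.
Eb is the fifth of A diminished; fifth in the bass means second inversion (figured bass 6/4).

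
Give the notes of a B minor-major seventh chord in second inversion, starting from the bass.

F#, A#, B, D

Spelling B minor-major seventh: B–D–F#–A#. In second inversion the fifth is bass, giving F#, A#, B, D from the bottom.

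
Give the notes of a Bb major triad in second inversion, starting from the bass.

The chord tones are Bb–D–F. With the fifth (F) lowest for second inversion: F, Bb, D.

F, Bb, D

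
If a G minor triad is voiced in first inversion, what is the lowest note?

Bb

The third of G minor (G–Bb–D) is Bb; that is the bass in first inversion.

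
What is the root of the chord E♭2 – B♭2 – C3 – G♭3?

C

Reordering Eb, Bb, C, Gb into stacked thirds gives C–Eb–Gb–Bb; the bottom of that stack, C, is the root.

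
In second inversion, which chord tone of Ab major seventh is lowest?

Eb

Ab major seventh is Ab–C–Eb–G. Second inversion places the fifth in the bass: Eb.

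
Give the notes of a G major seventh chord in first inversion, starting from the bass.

B, D, F#, G

Spelling G major seventh: G–B–D–F#. In first inversion the third is bass, giving B, D, F#, G from the bottom.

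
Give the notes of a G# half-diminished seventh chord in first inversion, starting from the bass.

B, D, F#, G#

Spelling G# half-diminished seventh: G#–B–D–F#. In first inversion the third is bass, giving B, D, F#, G# from the bottom.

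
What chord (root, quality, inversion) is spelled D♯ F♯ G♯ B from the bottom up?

G# minor seventh, second inversion

The distinct note names are D#, F#, G#, B. Stacked in thirds they read G#–B–D#–F#, which is a minor seventh chord on G#.
The lowest note is D#, the fifth of the chord, so this is second inversion (figured bass 4/3).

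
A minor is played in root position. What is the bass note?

A minor is A–C–E. Root position places the root in the bass: A.

A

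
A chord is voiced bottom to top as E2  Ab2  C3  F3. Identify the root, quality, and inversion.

The distinct note names are E, Ab, C, F. Stacked in thirds they read F–Ab–C–E, which is a minor-major seventh chord on F.
The lowest note is E, the seventh of the chord, so this is third inversion (figured bass 4/2).

F minor-major seventh, third inversion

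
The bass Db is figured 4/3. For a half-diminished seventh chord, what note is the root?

G

The figures 4/3 mean the fifth of the chord is in the bass. If Db is the fifth of a half-diminished seventh chord, the root is G (chord tones G–Bb–Db–F).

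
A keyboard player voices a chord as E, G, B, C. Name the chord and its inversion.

C major seventh, first inversion

The pitch classes E, G, B, C arrange in thirds as C–E–G–B: a C major seventh chord.
With the third (E) in the bass, the chord is in first inversion (figured bass 6/5).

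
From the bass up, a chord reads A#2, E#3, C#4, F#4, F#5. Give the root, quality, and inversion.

F# major seventh, first inversion

The distinct note names are A#, E#, C#, F#. Stacked in thirds they read F#–A#–C#–E#, which is a major seventh chord on F#.
A# is the third of F# major seventh; third in the bass means first inversion (figured bass 6/5).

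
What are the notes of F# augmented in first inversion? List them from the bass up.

The chord tones are F#–A#–C##. With the third (A#) lowest for first inversion: A#, C##, F#.

A#, C##, F#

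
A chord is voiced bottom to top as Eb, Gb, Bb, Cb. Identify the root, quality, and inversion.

Reducing to letter names: Eb, Gb, Bb, Cb. These stack in thirds as Cb–Eb–Gb–Bb — a Cb major seventh chord.
The lowest note is Eb, the third of the chord, so this is first inversion (figured bass 6/5).

Cb major seventh, first inversion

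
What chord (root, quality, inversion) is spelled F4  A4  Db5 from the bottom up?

Reducing to letter names: F, A, Db. These stack in thirds as Db–F–A — a Db augmented triad.
F is the third of Db augmented; third in the bass means first inversion (figured bass 6).

Db augmented, first inversion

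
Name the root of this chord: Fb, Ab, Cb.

Reordering Fb, Ab, Cb into stacked thirds gives Fb–Ab–Cb; the bottom of that stack, Fb, is the root.

Fb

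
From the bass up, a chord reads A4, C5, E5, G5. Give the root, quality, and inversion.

A minor seventh, root position

Reducing to letter names: A, C, E, G. These stack in thirds as A–C–E–G — an A minor seventh chord.
A is the root of A minor seventh; root in the bass means root position (figured bass 7).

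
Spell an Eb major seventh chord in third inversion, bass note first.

Spelling Eb major seventh: Eb–G–Bb–D. In third inversion the seventh is bass, giving D, Eb, G, Bb from the bottom.

D, Eb, G, Bb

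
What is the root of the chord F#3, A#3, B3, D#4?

B

The distinct letter names are F#, A#, B, D#. Arranged as a stack of thirds they read B–D#–F#–A#, so B is the root (a B major seventh chord).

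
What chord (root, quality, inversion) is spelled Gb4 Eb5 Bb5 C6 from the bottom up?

Reducing to letter names: Gb, Eb, Bb, C. These stack in thirds as C–Eb–Gb–Bb — a C half-diminished seventh chord.
Gb is the fifth of C half-diminished seventh; fifth in the bass means second inversion (figured bass 4/3).

C half-diminished seventh, second inversion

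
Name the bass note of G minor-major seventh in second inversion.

In second inversion the fifth is lowest. For G minor-major seventh (G–Bb–D–F#) that is D.

D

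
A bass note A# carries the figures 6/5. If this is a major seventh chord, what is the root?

F#

The figures 6/5 mean the third of the chord is in the bass. If A# is the third of a major seventh chord, the root is F# (chord tones F#–A#–C#–E#).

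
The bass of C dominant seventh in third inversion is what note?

Bb

The seventh of C dominant seventh (C–E–G–Bb) is Bb; that is the bass in third inversion.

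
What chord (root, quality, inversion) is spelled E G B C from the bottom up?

C major seventh, first inversion

The distinct note names are E, G, B, C. Stacked in thirds they read C–E–G–B, which is a major seventh chord on C.
E is the third of C major seventh; third in the bass means first inversion (figured bass 6/5).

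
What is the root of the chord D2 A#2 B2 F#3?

B

The distinct letter names are D, A#, B, F#. Arranged as a stack of thirds they read B–D–F#–A#, so B is the root (a B minor-major seventh chord).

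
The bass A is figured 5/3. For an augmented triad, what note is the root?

A

The figures 5/3 mean the root of the chord is in the bass. If A is the root of an augmented triad, the root is A (chord tones A–C#–E#).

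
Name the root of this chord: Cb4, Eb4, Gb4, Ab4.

Ab

Cb, Eb, Gb, Ab are the tones of an Ab minor seventh chord (Ab–Cb–Eb–Gb), making Ab the root.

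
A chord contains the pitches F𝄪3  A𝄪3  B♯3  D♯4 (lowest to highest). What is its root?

B#

F##, A##, B#, D# are the tones of a B# minor-major seventh chord (B#–D#–F##–A##), making B# the root.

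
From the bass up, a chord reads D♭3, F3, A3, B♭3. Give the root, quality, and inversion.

Bb minor-major seventh, first inversion

The distinct note names are Db, F, A, Bb. Stacked in thirds they read Bb–Db–F–A, which is a minor-major seventh chord on Bb.
Db is the third of Bb minor-major seventh; third in the bass means first inversion (figured bass 6/5).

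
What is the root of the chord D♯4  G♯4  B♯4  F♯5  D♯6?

D#, G#, B#, F# are the tones of a G# dominant seventh chord (G#–B#–D#–F#), making G# the root.

G#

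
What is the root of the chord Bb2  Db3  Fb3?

Bb

Bb, Db, Fb are the tones of a Bb diminished triad (Bb–Db–Fb), making Bb the root.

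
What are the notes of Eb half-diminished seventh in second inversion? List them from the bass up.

Eb half-diminished seventh is Eb–Gb–Bbb–Db. Second inversion puts the fifth (Bbb) in the bass, with the remaining tones above: Bbb, Db, Eb, Gb.

Bbb, Db, Eb, Gb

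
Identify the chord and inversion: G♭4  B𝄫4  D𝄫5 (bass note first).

Gb diminished, root position

Reducing to letter names: Gb, Bbb, Dbb. These stack in thirds as Gb–Bbb–Dbb — a Gb diminished triad.
The lowest note is Gb, the root of the chord, so this is root position (figured bass 5/3).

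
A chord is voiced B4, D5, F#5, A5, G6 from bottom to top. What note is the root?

G

Reordering B, D, F#, A, G into stacked thirds gives G–B–D–F#–A; the bottom of that stack, G, is the root.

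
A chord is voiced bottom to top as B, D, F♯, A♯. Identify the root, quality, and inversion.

The distinct note names are B, D, F#, A#. Stacked in thirds they read B–D–F#–A#, which is a minor-major seventh chord on B.
With the root (B) in the bass, the chord is in root position (figured bass 7).

B minor-major seventh, root position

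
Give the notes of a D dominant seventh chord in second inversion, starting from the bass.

A, C, D, F#

D dominant seventh is D–F#–A–C. Second inversion puts the fifth (A) in the bass, with the remaining tones above: A, C, D, F#.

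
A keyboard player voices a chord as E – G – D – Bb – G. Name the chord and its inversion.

Reducing to letter names: E, G, D, Bb. These stack in thirds as E–G–Bb–D — an E half-diminished seventh chord.
The lowest note is E, the root of the chord, so this is root position (figured bass 7).

E half-diminished seventh, root position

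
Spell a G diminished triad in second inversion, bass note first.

Db, G, Bb

Spelling G diminished: G–Bb–Db. In second inversion the fifth is bass, giving Db, G, Bb from the bottom.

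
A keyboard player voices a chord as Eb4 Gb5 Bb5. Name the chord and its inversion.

Eb minor, root position

The distinct note names are Eb, Gb, Bb. Stacked in thirds they read Eb–Gb–Bb, which is a minor triad on Eb.
With the root (Eb) in the bass, the chord is in root position (figured bass 5/3).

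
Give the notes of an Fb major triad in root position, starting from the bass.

Fb, Ab, Cb

Spelling Fb major: Fb–Ab–Cb. In root position the root is bass, giving Fb, Ab, Cb from the bottom.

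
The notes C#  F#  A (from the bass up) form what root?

C#, F#, A are the tones of an F# minor triad (F#–A–C#), making F# the root.

F#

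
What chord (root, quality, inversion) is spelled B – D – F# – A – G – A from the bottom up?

G major ninth, first inversion

The pitch classes B, D, F#, A, G arrange in thirds as G–B–D–F#–A: a G major ninth chord.
B is the third of G major ninth; third in the bass means first inversion.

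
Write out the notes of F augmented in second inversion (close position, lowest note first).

C#, F, A

F augmented is F–A–C#. Second inversion puts the fifth (C#) in the bass, with the remaining tones above: C#, F, A.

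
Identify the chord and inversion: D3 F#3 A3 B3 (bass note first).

B minor seventh, first inversion

The distinct note names are D, F#, A, B. Stacked in thirds they read B–D–F#–A, which is a minor seventh chord on B.
The lowest note is D, the third of the chord, so this is first inversion (figured bass 6/5).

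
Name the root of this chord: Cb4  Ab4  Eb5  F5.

F

Reordering Cb, Ab, Eb, F into stacked thirds gives F–Ab–Cb–Eb; the bottom of that stack, F, is the root.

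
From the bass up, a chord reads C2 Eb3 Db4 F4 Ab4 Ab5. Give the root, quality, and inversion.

Reducing to letter names: C, Eb, Db, F, Ab. These stack in thirds as Db–F–Ab–C–Eb — a Db major ninth chord.
The lowest note is C, the seventh of the chord, so this is third inversion.

Db major ninth, third inversion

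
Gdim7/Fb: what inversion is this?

Gdim7/Fb means G diminished seventh with Fb in the bass. Fb is the seventh of G diminished seventh (G–Bb–Db–Fb), so this is third inversion.

third inversion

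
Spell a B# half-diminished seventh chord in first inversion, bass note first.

Spelling B# half-diminished seventh: B#–D#–F#–A#. In first inversion the third is bass, giving D#, F#, A#, B# from the bottom.

D#, F#, A#, B#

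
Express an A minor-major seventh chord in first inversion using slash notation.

First inversion of A minor-major seventh has the third (C) in the bass. As a slash chord: Am(maj7)/C.

Am(maj7)/C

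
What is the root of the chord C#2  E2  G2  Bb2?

Reordering C#, E, G, Bb into stacked thirds gives C#–E–G–Bb; the bottom of that stack, C#, is the root.

C#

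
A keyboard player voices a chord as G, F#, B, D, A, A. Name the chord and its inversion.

G major ninth, root position

The distinct note names are G, F#, B, D, A. Stacked in thirds they read G–B–D–F#–A, which is a major ninth chord on G.
G is the root of G major ninth; root in the bass means root position.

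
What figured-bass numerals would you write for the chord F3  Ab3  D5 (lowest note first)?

The notes F, Ab, D stack in thirds as D–F–Ab — a D diminished triad. The bass F is the third, so this is first inversion: figured 6.

6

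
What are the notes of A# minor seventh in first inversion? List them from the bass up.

A# minor seventh is A#–C#–E#–G#. First inversion puts the third (C#) in the bass, with the remaining tones above: C#, E#, G#, A#.

C#, E#, G#, A#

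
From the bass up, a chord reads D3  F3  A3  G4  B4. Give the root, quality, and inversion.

G dominant ninth, second inversion

Reducing to letter names: D, F, A, G, B. These stack in thirds as G–B–D–F–A — a G dominant ninth chord.
With the fifth (D) in the bass, the chord is in second inversion.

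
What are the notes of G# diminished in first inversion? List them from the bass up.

Spelling G# diminished: G#–B–D. In first inversion the third is bass, giving B, D, G# from the bottom.

B, D, G#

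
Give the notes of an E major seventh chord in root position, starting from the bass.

E major seventh is E–G#–B–D#. Root position puts the root (E) in the bass, with the remaining tones above: E, G#, B, D#.

E, G#, B, D#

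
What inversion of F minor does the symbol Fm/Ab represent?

Fm/Ab means F minor with Ab in the bass. Ab is the third of F minor (F–Ab–C), so this is first inversion.

first inversion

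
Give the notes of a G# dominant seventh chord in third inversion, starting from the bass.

F#, G#, B#, D#

Spelling G# dominant seventh: G#–B#–D#–F#. In third inversion the seventh is bass, giving F#, G#, B#, D# from the bottom.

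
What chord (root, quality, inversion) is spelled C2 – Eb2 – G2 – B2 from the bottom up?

The distinct note names are C, Eb, G, B. Stacked in thirds they read C–Eb–G–B, which is a minor-major seventh chord on C.
C is the root of C minor-major seventh; root in the bass means root position (figured bass 7).

C minor-major seventh, root position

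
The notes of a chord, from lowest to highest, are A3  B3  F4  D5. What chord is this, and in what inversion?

B half-diminished seventh, third inversion

Reducing to letter names: A, B, F, D. These stack in thirds as B–D–F–A — a B half-diminished seventh chord.
With the seventh (A) in the bass, the chord is in third inversion (figured bass 4/2).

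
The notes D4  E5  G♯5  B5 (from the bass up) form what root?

E

Reordering D, E, G#, B into stacked thirds gives E–G#–B–D; the bottom of that stack, E, is the root.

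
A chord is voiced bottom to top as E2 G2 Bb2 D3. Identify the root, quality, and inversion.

The pitch classes E, G, Bb, D arrange in thirds as E–G–Bb–D: an E half-diminished seventh chord.
E is the root of E half-diminished seventh; root in the bass means root position (figured bass 7).

E half-diminished seventh, root position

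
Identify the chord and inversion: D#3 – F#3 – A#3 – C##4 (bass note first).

D# minor-major seventh, root position

The distinct note names are D#, F#, A#, C##. Stacked in thirds they read D#–F#–A#–C##, which is a minor-major seventh chord on D#.
With the root (D#) in the bass, the chord is in root position (figured bass 7).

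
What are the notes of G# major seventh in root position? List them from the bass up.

The chord tones are G#–B#–D#–F##. With the root (G#) lowest for root position: G#, B#, D#, F##.

G#, B#, D#, F##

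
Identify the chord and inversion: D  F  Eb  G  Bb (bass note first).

The distinct note names are D, F, Eb, G, Bb. Stacked in thirds they read Eb–G–Bb–D–F, which is a major ninth chord on Eb.
D is the seventh of Eb major ninth; seventh in the bass means third inversion.

Eb major ninth, third inversion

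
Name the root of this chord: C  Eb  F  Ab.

C, Eb, F, Ab are the tones of an F minor seventh chord (F–Ab–C–Eb), making F the root.

F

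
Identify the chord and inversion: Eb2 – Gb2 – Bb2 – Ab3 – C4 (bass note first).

The distinct note names are Eb, Gb, Bb, Ab, C. Stacked in thirds they read Ab–C–Eb–Gb–Bb, which is a dominant ninth chord on Ab.
The lowest note is Eb, the fifth of the chord, so this is second inversion.

Ab dominant ninth, second inversion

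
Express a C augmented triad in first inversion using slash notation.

Caug/E

First inversion of C augmented has the third (E) in the bass. As a slash chord: Caug/E.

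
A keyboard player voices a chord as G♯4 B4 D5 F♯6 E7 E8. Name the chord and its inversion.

The pitch classes G#, B, D, F#, E arrange in thirds as E–G#–B–D–F#: an E dominant ninth chord.
The lowest note is G#, the third of the chord, so this is first inversion.

E dominant ninth, first inversion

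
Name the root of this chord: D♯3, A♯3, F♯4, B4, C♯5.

The distinct letter names are D#, A#, F#, B, C#. Arranged as a stack of thirds they read B–D#–F#–A#–C#, so B is the root (a B major ninth chord).

B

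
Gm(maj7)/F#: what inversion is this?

Gm(maj7)/F# means G minor-major seventh with F# in the bass. F# is the seventh of G minor-major seventh (G–Bb–D–F#), so this is third inversion.

third inversion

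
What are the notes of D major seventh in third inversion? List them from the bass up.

C#, D, F#, A

Spelling D major seventh: D–F#–A–C#. In third inversion the seventh is bass, giving C#, D, F#, A from the bottom.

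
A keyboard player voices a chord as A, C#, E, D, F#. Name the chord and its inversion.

D major ninth, second inversion

Reducing to letter names: A, C#, E, D, F#. These stack in thirds as D–F#–A–C#–E — a D major ninth chord.
With the fifth (A) in the bass, the chord is in second inversion.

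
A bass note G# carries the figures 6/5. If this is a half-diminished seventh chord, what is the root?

E#

The figures 6/5 mean the third of the chord is in the bass. If G# is the third of a half-diminished seventh chord, the root is E# (chord tones E#–G#–B–D#).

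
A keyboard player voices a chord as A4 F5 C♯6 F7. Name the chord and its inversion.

The pitch classes A, F, C# arrange in thirds as F–A–C#: an F augmented triad.
The lowest note is A, the third of the chord, so this is first inversion (figured bass 6).

F augmented, first inversion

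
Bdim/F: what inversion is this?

second inversion

Bdim/F means B diminished with F in the bass. F is the fifth of B diminished (B–D–F), so this is second inversion.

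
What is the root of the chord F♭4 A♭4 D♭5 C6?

Db

Reordering Fb, Ab, Db, C into stacked thirds gives Db–Fb–Ab–C; the bottom of that stack, Db, is the root.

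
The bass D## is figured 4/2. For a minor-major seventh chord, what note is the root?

The figures 4/2 mean the seventh of the chord is in the bass. If D## is the seventh of a minor-major seventh chord, the root is E# (chord tones E#–G#–B#–D##).

E#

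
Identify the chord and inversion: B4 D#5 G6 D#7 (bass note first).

The pitch classes B, D#, G arrange in thirds as G–B–D#: a G augmented triad.
B is the third of G augmented; third in the bass means first inversion (figured bass 6).

G augmented, first inversion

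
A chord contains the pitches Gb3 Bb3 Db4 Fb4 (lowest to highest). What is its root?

Gb

Reordering Gb, Bb, Db, Fb into stacked thirds gives Gb–Bb–Db–Fb; the bottom of that stack, Gb, is the root.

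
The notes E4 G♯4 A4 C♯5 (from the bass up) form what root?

The distinct letter names are E, G#, A, C#. Arranged as a stack of thirds they read A–C#–E–G#, so A is the root (an A major seventh chord).

A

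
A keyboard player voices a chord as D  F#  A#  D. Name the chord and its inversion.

The pitch classes D, F#, A# arrange in thirds as D–F#–A#: a D augmented triad.
The lowest note is D, the root of the chord, so this is root position (figured bass 5/3).

D augmented, root position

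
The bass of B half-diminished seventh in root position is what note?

B

In root position the root is lowest. For B half-diminished seventh (B–D–F–A) that is B.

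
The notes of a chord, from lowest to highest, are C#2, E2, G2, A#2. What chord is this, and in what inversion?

A# diminished seventh, first inversion

The distinct note names are C#, E, G, A#. Stacked in thirds they read A#–C#–E–G, which is a diminished seventh chord on A#.
The lowest note is C#, the third of the chord, so this is first inversion (figured bass 6/5).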